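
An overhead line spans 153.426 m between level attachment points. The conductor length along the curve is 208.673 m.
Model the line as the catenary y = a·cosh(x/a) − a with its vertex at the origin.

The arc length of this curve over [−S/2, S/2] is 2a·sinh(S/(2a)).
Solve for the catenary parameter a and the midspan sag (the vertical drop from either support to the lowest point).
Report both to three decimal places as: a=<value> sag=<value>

seed: a₀ = √(S³/(24(L−S))) = √(153.426³/(24·55.247)) = 52.190141
iter 1: u=1.469875  f(a)=+6.285e+00  f'(a)=-2.611e+00  a ← 52.190141 − (+6.285e+00/-2.611e+00) = 54.596817
iter 2: u=1.405082  f(a)=+4.609e-01  f'(a)=-2.241e+00  a ← 54.596817 − (+4.609e-01/-2.241e+00) = 54.802450
iter 3: u=1.399810  f(a)=+2.912e-03  f'(a)=-2.213e+00  a ← 54.802450 − (+2.912e-03/-2.213e+00) = 54.803766
iter 4: u=1.399776  f(a)=+1.179e-07  f'(a)=-2.213e+00  a ← 54.803766 − (+1.179e-07/-2.213e+00) = 54.803766
iter 5: u=1.399776  f(a)=-2.842e-14  f'(a)=-2.213e+00  a ← 54.803766 − (-2.842e-14/-2.213e+00) = 54.803766
converged: |Δa| < 1e-12 after 5 iterations
sag = a·(cosh(S/(2a)) − 1) = 54.803766·(cosh(1.399776) − 1) = 63.050203
T_max/T_min = cosh(S/(2a)) = 2.150472

a=54.804 sag=63.050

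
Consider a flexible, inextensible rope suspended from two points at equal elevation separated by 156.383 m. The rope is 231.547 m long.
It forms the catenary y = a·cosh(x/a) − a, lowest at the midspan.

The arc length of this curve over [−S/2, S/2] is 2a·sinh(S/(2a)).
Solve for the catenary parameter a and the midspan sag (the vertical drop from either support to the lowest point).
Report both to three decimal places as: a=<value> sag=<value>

seed: a₀ = √(S³/(24(L−S))) = √(156.383³/(24·75.164)) = 46.044074
iter 1: u=1.698188  f(a)=+1.161e+01  f'(a)=-4.309e+00  a ← 46.044074 − (+1.161e+01/-4.309e+00) = 48.739259
iter 2: u=1.604282  f(a)=+1.098e+00  f'(a)=-3.529e+00  a ← 48.739259 − (+1.098e+00/-3.529e+00) = 49.050282
iter 3: u=1.594109  f(a)=+1.207e-02  f'(a)=-3.452e+00  a ← 49.050282 − (+1.207e-02/-3.452e+00) = 49.053778
iter 4: u=1.593995  f(a)=+1.495e-06  f'(a)=-3.451e+00  a ← 49.053778 − (+1.495e-06/-3.451e+00) = 49.053778
iter 5: u=1.593995  f(a)=+2.842e-14  f'(a)=-3.451e+00  a ← 49.053778 − (+2.842e-14/-3.451e+00) = 49.053778
converged: |Δa| < 1e-12 after 5 iterations
sag = a·(cosh(S/(2a)) − 1) = 49.053778·(cosh(1.593995) − 1) = 76.683155
T_max/T_min = cosh(S/(2a)) = 2.563247

a=49.054 sag=76.683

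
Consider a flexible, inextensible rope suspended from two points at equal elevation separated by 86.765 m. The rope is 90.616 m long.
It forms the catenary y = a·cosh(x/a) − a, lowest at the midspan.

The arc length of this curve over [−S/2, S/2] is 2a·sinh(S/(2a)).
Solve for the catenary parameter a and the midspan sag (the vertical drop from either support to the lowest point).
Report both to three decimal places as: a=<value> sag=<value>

seed: a₀ = √(S³/(24(L−S))) = √(86.765³/(24·3.851)) = 84.066792
iter 1: u=0.516048  f(a)=+5.160e-02  f'(a)=-9.408e-02  a ← 84.066792 − (+5.160e-02/-9.408e-02) = 84.615294
iter 2: u=0.512703  f(a)=+5.094e-04  f'(a)=-9.223e-02  a ← 84.615294 − (+5.094e-04/-9.223e-02) = 84.620817
iter 3: u=0.512669  f(a)=+5.074e-08  f'(a)=-9.221e-02  a ← 84.620817 − (+5.074e-08/-9.221e-02) = 84.620818
iter 4: u=0.512669  f(a)=+1.421e-14  f'(a)=-9.221e-02  a ← 84.620818 − (+1.421e-14/-9.221e-02) = 84.620818
converged: |Δa| < 1e-12 after 4 iterations
sag = a·(cosh(S/(2a)) − 1) = 84.620818·(cosh(0.512669) − 1) = 11.366148
T_max/T_min = cosh(S/(2a)) = 1.134319

a=84.621 sag=11.366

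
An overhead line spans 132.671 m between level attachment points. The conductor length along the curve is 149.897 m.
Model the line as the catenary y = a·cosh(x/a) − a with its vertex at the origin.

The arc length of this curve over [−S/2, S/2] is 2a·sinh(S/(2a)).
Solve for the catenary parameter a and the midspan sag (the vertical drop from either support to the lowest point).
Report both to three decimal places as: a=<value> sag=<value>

a=76.578 sag=30.574

seed: a₀ = √(S³/(24(L−S))) = √(132.671³/(24·17.226)) = 75.156433
iter 1: u=0.882632  f(a)=+6.836e-01  f'(a)=-4.951e-01  a ← 75.156433 − (+6.836e-01/-4.951e-01) = 76.537036
iter 2: u=0.866711  f(a)=+1.929e-02  f'(a)=-4.675e-01  a ← 76.537036 − (+1.929e-02/-4.675e-01) = 76.578295
iter 3: u=0.866244  f(a)=+1.635e-05  f'(a)=-4.667e-01  a ← 76.578295 − (+1.635e-05/-4.667e-01) = 76.578330
iter 4: u=0.866244  f(a)=+1.180e-11  f'(a)=-4.667e-01  a ← 76.578330 − (+1.180e-11/-4.667e-01) = 76.578330
converged: |Δa| < 1e-12 after 4 iterations
sag = a·(cosh(S/(2a)) − 1) = 76.578330·(cosh(0.866244) − 1) = 30.573517
T_max/T_min = cosh(S/(2a)) = 1.399245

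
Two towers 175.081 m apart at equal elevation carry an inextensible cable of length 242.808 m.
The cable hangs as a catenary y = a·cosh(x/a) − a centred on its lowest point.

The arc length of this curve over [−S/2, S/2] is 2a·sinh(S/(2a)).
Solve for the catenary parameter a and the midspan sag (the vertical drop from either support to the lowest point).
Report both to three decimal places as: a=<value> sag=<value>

a=60.536 sag=75.123

seed: a₀ = √(S³/(24(L−S))) = √(175.081³/(24·67.727)) = 57.460842
iter 1: u=1.523481  f(a)=+8.308e+00  f'(a)=-2.952e+00  a ← 57.460842 − (+8.308e+00/-2.952e+00) = 60.275496
iter 2: u=1.452340  f(a)=+6.495e-01  f'(a)=-2.507e+00  a ← 60.275496 − (+6.495e-01/-2.507e+00) = 60.534583
iter 3: u=1.446124  f(a)=+4.713e-03  f'(a)=-2.471e+00  a ← 60.534583 − (+4.713e-03/-2.471e+00) = 60.536491
iter 4: u=1.446078  f(a)=+2.521e-07  f'(a)=-2.470e+00  a ← 60.536491 − (+2.521e-07/-2.470e+00) = 60.536491
iter 5: u=1.446078  f(a)=-2.842e-14  f'(a)=-2.470e+00  a ← 60.536491 − (-2.842e-14/-2.470e+00) = 60.536491
converged: |Δa| < 1e-12 after 5 iterations
sag = a·(cosh(S/(2a)) − 1) = 60.536491·(cosh(1.446078) − 1) = 75.123370
T_max/T_min = cosh(S/(2a)) = 2.240960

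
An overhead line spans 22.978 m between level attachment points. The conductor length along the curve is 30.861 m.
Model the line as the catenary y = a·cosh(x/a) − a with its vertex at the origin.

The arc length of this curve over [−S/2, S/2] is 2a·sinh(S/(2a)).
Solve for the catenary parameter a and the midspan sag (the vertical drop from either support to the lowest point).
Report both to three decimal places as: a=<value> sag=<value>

seed: a₀ = √(S³/(24(L−S))) = √(22.978³/(24·7.883)) = 8.007869
iter 1: u=1.434714  f(a)=+8.522e-01  f'(a)=-2.405e+00  a ← 8.007869 − (+8.522e-01/-2.405e+00) = 8.362226
iter 2: u=1.373916  f(a)=+5.983e-02  f'(a)=-2.078e+00  a ← 8.362226 − (+5.983e-02/-2.078e+00) = 8.391019
iter 3: u=1.369202  f(a)=+3.442e-04  f'(a)=-2.054e+00  a ← 8.391019 − (+3.442e-04/-2.054e+00) = 8.391186
iter 4: u=1.369175  f(a)=+1.153e-08  f'(a)=-2.054e+00  a ← 8.391186 − (+1.153e-08/-2.054e+00) = 8.391186
iter 5: u=1.369175  f(a)=-3.553e-15  f'(a)=-2.054e+00  a ← 8.391186 − (-3.553e-15/-2.054e+00) = 8.391186
converged: |Δa| < 1e-12 after 5 iterations
sag = a·(cosh(S/(2a)) − 1) = 8.391186·(cosh(1.369175) − 1) = 9.173333
T_max/T_min = cosh(S/(2a)) = 2.093211

a=8.391 sag=9.173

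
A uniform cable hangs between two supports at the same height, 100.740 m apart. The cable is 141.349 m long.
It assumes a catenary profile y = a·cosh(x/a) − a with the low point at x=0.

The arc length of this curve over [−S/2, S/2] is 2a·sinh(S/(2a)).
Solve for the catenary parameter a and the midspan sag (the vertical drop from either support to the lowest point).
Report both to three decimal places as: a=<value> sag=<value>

a=34.189 sag=44.321

seed: a₀ = √(S³/(24(L−S))) = √(100.740³/(24·40.609)) = 32.388151
iter 1: u=1.555198  f(a)=+5.203e+00  f'(a)=-3.169e+00  a ← 32.388151 − (+5.203e+00/-3.169e+00) = 34.030157
iter 2: u=1.480158  f(a)=+4.219e-01  f'(a)=-2.674e+00  a ← 34.030157 − (+4.219e-01/-2.674e+00) = 34.187924
iter 3: u=1.473327  f(a)=+3.314e-03  f'(a)=-2.632e+00  a ← 34.187924 − (+3.314e-03/-2.632e+00) = 34.189183
iter 4: u=1.473273  f(a)=+2.081e-07  f'(a)=-2.632e+00  a ← 34.189183 − (+2.081e-07/-2.632e+00) = 34.189183
iter 5: u=1.473273  f(a)=-5.684e-14  f'(a)=-2.632e+00  a ← 34.189183 − (-5.684e-14/-2.632e+00) = 34.189183
converged: |Δa| < 1e-12 after 5 iterations
sag = a·(cosh(S/(2a)) − 1) = 34.189183·(cosh(1.473273) − 1) = 44.320595
T_max/T_min = cosh(S/(2a)) = 2.296334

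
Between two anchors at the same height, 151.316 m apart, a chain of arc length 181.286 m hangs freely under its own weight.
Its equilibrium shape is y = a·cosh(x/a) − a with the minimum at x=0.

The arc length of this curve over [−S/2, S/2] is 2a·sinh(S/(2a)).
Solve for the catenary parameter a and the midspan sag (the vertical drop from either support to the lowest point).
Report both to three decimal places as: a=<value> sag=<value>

seed: a₀ = √(S³/(24(L−S))) = √(151.316³/(24·29.970)) = 69.403007
iter 1: u=1.090126  f(a)=+1.832e+00  f'(a)=-9.707e-01  a ← 69.403007 − (+1.832e+00/-9.707e-01) = 71.290235
iter 2: u=1.061267  f(a)=+7.738e-02  f'(a)=-8.903e-01  a ← 71.290235 − (+7.738e-02/-8.903e-01) = 71.377155
iter 3: u=1.059975  f(a)=+1.516e-04  f'(a)=-8.868e-01  a ← 71.377155 − (+1.516e-04/-8.868e-01) = 71.377325
iter 4: u=1.059972  f(a)=+5.838e-10  f'(a)=-8.868e-01  a ← 71.377325 − (+5.838e-10/-8.868e-01) = 71.377325
iter 5: u=1.059972  f(a)=-2.842e-14  f'(a)=-8.868e-01  a ← 71.377325 − (-2.842e-14/-8.868e-01) = 71.377325
converged: |Δa| < 1e-12 after 5 iterations
sag = a·(cosh(S/(2a)) − 1) = 71.377325·(cosh(1.059972) − 1) = 43.995444
T_max/T_min = cosh(S/(2a)) = 1.616378

a=71.377 sag=43.995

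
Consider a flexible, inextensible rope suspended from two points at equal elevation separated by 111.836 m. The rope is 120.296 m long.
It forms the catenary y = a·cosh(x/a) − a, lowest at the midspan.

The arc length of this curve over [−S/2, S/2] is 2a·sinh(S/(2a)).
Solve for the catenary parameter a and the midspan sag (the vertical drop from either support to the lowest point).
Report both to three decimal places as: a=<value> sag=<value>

seed: a₀ = √(S³/(24(L−S))) = √(111.836³/(24·8.460)) = 83.000677
iter 1: u=0.673705  f(a)=+1.941e-01  f'(a)=-2.133e-01  a ← 83.000677 − (+1.941e-01/-2.133e-01) = 83.910745
iter 2: u=0.666399  f(a)=+3.238e-03  f'(a)=-2.062e-01  a ← 83.910745 − (+3.238e-03/-2.062e-01) = 83.926449
iter 3: u=0.666274  f(a)=+9.354e-07  f'(a)=-2.061e-01  a ← 83.926449 − (+9.354e-07/-2.061e-01) = 83.926454
iter 4: u=0.666274  f(a)=+9.948e-14  f'(a)=-2.061e-01  a ← 83.926454 − (+9.948e-14/-2.061e-01) = 83.926454
converged: |Δa| < 1e-12 after 4 iterations
sag = a·(cosh(S/(2a)) − 1) = 83.926454·(cosh(0.666274) − 1) = 19.327755
T_max/T_min = cosh(S/(2a)) = 1.230294

a=83.926 sag=19.328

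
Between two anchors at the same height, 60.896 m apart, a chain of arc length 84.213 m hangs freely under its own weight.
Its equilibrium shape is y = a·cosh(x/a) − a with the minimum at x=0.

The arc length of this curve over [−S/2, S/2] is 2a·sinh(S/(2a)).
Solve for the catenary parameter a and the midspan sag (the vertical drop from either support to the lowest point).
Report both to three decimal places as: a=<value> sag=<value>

seed: a₀ = √(S³/(24(L−S))) = √(60.896³/(24·23.317)) = 20.088208
iter 1: u=1.515715  f(a)=+2.830e+00  f'(a)=-2.900e+00  a ← 20.088208 − (+2.830e+00/-2.900e+00) = 21.063810
iter 2: u=1.445512  f(a)=+2.192e-01  f'(a)=-2.467e+00  a ← 21.063810 − (+2.192e-01/-2.467e+00) = 21.152664
iter 3: u=1.439440  f(a)=+1.560e-03  f'(a)=-2.432e+00  a ← 21.152664 − (+1.560e-03/-2.432e+00) = 21.153305
iter 4: u=1.439397  f(a)=+8.018e-08  f'(a)=-2.432e+00  a ← 21.153305 − (+8.018e-08/-2.432e+00) = 21.153305
iter 5: u=1.439397  f(a)=-1.421e-14  f'(a)=-2.432e+00  a ← 21.153305 − (-1.421e-14/-2.432e+00) = 21.153305
converged: |Δa| < 1e-12 after 5 iterations
sag = a·(cosh(S/(2a)) − 1) = 21.153305·(cosh(1.439397) − 1) = 25.968024
T_max/T_min = cosh(S/(2a)) = 2.227611

a=21.153 sag=25.968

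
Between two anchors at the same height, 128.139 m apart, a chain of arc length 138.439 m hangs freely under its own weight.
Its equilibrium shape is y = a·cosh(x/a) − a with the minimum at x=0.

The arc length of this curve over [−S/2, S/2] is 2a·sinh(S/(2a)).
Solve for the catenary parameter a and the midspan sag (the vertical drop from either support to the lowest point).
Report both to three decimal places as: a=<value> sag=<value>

a=93.349 sag=22.864

seed: a₀ = √(S³/(24(L−S))) = √(128.139³/(24·10.300)) = 92.256667
iter 1: u=0.694470  f(a)=+2.513e-01  f'(a)=-2.342e-01  a ← 92.256667 − (+2.513e-01/-2.342e-01) = 93.329257
iter 2: u=0.686489  f(a)=+4.449e-03  f'(a)=-2.260e-01  a ← 93.329257 − (+4.449e-03/-2.260e-01) = 93.348940
iter 3: u=0.686344  f(a)=+1.451e-06  f'(a)=-2.259e-01  a ← 93.348940 − (+1.451e-06/-2.259e-01) = 93.348947
iter 4: u=0.686344  f(a)=+1.421e-13  f'(a)=-2.259e-01  a ← 93.348947 − (+1.421e-13/-2.259e-01) = 93.348947
converged: |Δa| < 1e-12 after 4 iterations
sag = a·(cosh(S/(2a)) − 1) = 93.348947·(cosh(0.686344) − 1) = 22.863639
T_max/T_min = cosh(S/(2a)) = 1.244927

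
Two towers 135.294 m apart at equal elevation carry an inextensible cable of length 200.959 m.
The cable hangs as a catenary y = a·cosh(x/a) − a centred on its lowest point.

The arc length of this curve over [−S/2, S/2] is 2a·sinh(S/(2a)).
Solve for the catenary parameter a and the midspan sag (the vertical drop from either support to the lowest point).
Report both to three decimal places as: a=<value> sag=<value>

seed: a₀ = √(S³/(24(L−S))) = √(135.294³/(24·65.665)) = 39.641056
iter 1: u=1.706488  f(a)=+1.025e+01  f'(a)=-4.384e+00  a ← 39.641056 − (+1.025e+01/-4.384e+00) = 41.979641
iter 2: u=1.611424  f(a)=+9.772e-01  f'(a)=-3.584e+00  a ← 41.979641 − (+9.772e-01/-3.584e+00) = 42.252269
iter 3: u=1.601026  f(a)=+1.095e-02  f'(a)=-3.505e+00  a ← 42.252269 − (+1.095e-02/-3.505e+00) = 42.255392
iter 4: u=1.600908  f(a)=+1.407e-06  f'(a)=-3.504e+00  a ← 42.255392 − (+1.407e-06/-3.504e+00) = 42.255393
iter 5: u=1.600908  f(a)=+5.684e-14  f'(a)=-3.504e+00  a ← 42.255393 − (+5.684e-14/-3.504e+00) = 42.255393
converged: |Δa| < 1e-12 after 5 iterations
sag = a·(cosh(S/(2a)) − 1) = 42.255393·(cosh(1.600908) − 1) = 66.747580
T_max/T_min = cosh(S/(2a)) = 2.579623

a=42.255 sag=66.748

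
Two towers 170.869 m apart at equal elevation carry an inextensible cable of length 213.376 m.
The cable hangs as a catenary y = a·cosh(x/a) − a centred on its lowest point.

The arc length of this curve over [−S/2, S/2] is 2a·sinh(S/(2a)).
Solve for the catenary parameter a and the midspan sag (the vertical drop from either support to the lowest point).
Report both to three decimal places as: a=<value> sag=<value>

a=72.402 sag=56.534

seed: a₀ = √(S³/(24(L−S))) = √(170.869³/(24·42.507)) = 69.929282
iter 1: u=1.221727  f(a)=+3.287e+00  f'(a)=-1.407e+00  a ← 69.929282 − (+3.287e+00/-1.407e+00) = 72.265576
iter 2: u=1.182230  f(a)=+1.719e-01  f'(a)=-1.263e+00  a ← 72.265576 − (+1.719e-01/-1.263e+00) = 72.401663
iter 3: u=1.180007  f(a)=+5.278e-04  f'(a)=-1.256e+00  a ← 72.401663 − (+5.278e-04/-1.256e+00) = 72.402083
iter 4: u=1.180001  f(a)=+5.006e-09  f'(a)=-1.256e+00  a ← 72.402083 − (+5.006e-09/-1.256e+00) = 72.402083
iter 5: u=1.180001  f(a)=+0.000e+00  f'(a)=-1.256e+00  a ← 72.402083 − (+0.000e+00/-1.256e+00) = 72.402083
converged: |Δa| < 1e-12 after 5 iterations
sag = a·(cosh(S/(2a)) − 1) = 72.402083·(cosh(1.180001) − 1) = 56.533525
T_max/T_min = cosh(S/(2a)) = 1.780827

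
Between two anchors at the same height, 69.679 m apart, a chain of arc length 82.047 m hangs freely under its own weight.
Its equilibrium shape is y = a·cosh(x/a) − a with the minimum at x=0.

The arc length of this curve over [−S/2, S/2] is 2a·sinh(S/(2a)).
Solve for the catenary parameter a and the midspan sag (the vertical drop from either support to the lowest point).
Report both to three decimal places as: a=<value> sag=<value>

seed: a₀ = √(S³/(24(L−S))) = √(69.679³/(24·12.368)) = 33.759617
iter 1: u=1.031987  f(a)=+6.755e-01  f'(a)=-8.138e-01  a ← 33.759617 − (+6.755e-01/-8.138e-01) = 34.589758
iter 2: u=1.007220  f(a)=+2.572e-02  f'(a)=-7.529e-01  a ← 34.589758 − (+2.572e-02/-7.529e-01) = 34.623920
iter 3: u=1.006226  f(a)=+4.055e-05  f'(a)=-7.505e-01  a ← 34.623920 − (+4.055e-05/-7.505e-01) = 34.623974
iter 4: u=1.006225  f(a)=+1.012e-10  f'(a)=-7.505e-01  a ← 34.623974 − (+1.012e-10/-7.505e-01) = 34.623974
iter 5: u=1.006225  f(a)=-1.421e-14  f'(a)=-7.505e-01  a ← 34.623974 − (-1.421e-14/-7.505e-01) = 34.623974
converged: |Δa| < 1e-12 after 5 iterations
sag = a·(cosh(S/(2a)) − 1) = 34.623974·(cosh(1.006225) − 1) = 19.057933
T_max/T_min = cosh(S/(2a)) = 1.550426

a=34.624 sag=19.058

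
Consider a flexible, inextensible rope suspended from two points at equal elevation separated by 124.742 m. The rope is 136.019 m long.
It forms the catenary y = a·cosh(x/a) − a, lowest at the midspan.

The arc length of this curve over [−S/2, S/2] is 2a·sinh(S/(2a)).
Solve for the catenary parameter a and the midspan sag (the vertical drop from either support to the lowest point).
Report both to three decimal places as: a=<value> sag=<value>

a=85.812 sag=23.682

seed: a₀ = √(S³/(24(L−S))) = √(124.742³/(24·11.277)) = 84.686979
iter 1: u=0.736489  f(a)=+3.098e-01  f'(a)=-2.811e-01  a ← 84.686979 − (+3.098e-01/-2.811e-01) = 85.789347
iter 2: u=0.727025  f(a)=+6.153e-03  f'(a)=-2.700e-01  a ← 85.789347 − (+6.153e-03/-2.700e-01) = 85.812138
iter 3: u=0.726832  f(a)=+2.536e-06  f'(a)=-2.698e-01  a ← 85.812138 − (+2.536e-06/-2.698e-01) = 85.812147
iter 4: u=0.726832  f(a)=+4.547e-13  f'(a)=-2.698e-01  a ← 85.812147 − (+4.547e-13/-2.698e-01) = 85.812147
converged: |Δa| < 1e-12 after 4 iterations
sag = a·(cosh(S/(2a)) − 1) = 85.812147·(cosh(0.726832) − 1) = 23.682221
T_max/T_min = cosh(S/(2a)) = 1.275977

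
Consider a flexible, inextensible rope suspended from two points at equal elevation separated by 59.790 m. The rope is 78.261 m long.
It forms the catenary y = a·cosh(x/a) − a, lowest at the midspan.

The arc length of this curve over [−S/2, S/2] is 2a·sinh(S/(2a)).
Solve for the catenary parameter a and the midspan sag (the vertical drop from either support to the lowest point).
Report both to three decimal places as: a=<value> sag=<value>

seed: a₀ = √(S³/(24(L−S))) = √(59.790³/(24·18.471)) = 21.957961
iter 1: u=1.361465  f(a)=+1.789e+00  f'(a)=-2.016e+00  a ← 21.957961 − (+1.789e+00/-2.016e+00) = 22.845736
iter 2: u=1.308559  f(a)=+1.142e-01  f'(a)=-1.766e+00  a ← 22.845736 − (+1.142e-01/-1.766e+00) = 22.910437
iter 3: u=1.304864  f(a)=+5.359e-04  f'(a)=-1.749e+00  a ← 22.910437 − (+5.359e-04/-1.749e+00) = 22.910743
iter 4: u=1.304846  f(a)=+1.192e-08  f'(a)=-1.749e+00  a ← 22.910743 − (+1.192e-08/-1.749e+00) = 22.910743
iter 5: u=1.304846  f(a)=+1.421e-14  f'(a)=-1.749e+00  a ← 22.910743 − (+1.421e-14/-1.749e+00) = 22.910743
converged: |Δa| < 1e-12 after 5 iterations
sag = a·(cosh(S/(2a)) − 1) = 22.910743·(cosh(1.304846) − 1) = 22.433476
T_max/T_min = cosh(S/(2a)) = 1.979168

a=22.911 sag=22.433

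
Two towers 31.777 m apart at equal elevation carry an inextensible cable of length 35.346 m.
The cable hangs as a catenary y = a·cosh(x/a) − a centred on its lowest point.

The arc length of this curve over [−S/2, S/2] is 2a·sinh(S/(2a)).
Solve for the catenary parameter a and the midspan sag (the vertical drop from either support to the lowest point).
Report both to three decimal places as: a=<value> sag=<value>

seed: a₀ = √(S³/(24(L−S))) = √(31.777³/(24·3.569)) = 19.354878
iter 1: u=0.820904  f(a)=+1.222e-01  f'(a)=-3.943e-01  a ← 19.354878 − (+1.222e-01/-3.943e-01) = 19.664836
iter 2: u=0.807965  f(a)=+2.997e-03  f'(a)=-3.751e-01  a ← 19.664836 − (+2.997e-03/-3.751e-01) = 19.672827
iter 3: u=0.807637  f(a)=+1.904e-06  f'(a)=-3.747e-01  a ← 19.672827 − (+1.904e-06/-3.747e-01) = 19.672832
iter 4: u=0.807637  f(a)=+7.674e-13  f'(a)=-3.747e-01  a ← 19.672832 − (+7.674e-13/-3.747e-01) = 19.672832
converged: |Δa| < 1e-12 after 4 iterations
sag = a·(cosh(S/(2a)) − 1) = 19.672832·(cosh(0.807637) − 1) = 6.772494
T_max/T_min = cosh(S/(2a)) = 1.344256

a=19.673 sag=6.772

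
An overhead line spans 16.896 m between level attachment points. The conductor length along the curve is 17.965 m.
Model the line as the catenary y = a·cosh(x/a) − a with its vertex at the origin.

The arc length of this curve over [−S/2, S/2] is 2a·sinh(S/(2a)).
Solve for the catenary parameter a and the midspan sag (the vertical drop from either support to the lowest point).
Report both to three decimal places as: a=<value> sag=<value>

seed: a₀ = √(S³/(24(L−S))) = √(16.896³/(24·1.069)) = 13.711387
iter 1: u=0.616130  f(a)=+2.047e-02  f'(a)=-1.619e-01  a ← 13.711387 − (+2.047e-02/-1.619e-01) = 13.837830
iter 2: u=0.610500  f(a)=+2.867e-04  f'(a)=-1.574e-01  a ← 13.837830 − (+2.867e-04/-1.574e-01) = 13.839651
iter 3: u=0.610420  f(a)=+5.797e-08  f'(a)=-1.574e-01  a ← 13.839651 − (+5.797e-08/-1.574e-01) = 13.839652
iter 4: u=0.610420  f(a)=+3.553e-15  f'(a)=-1.574e-01  a ← 13.839652 − (+3.553e-15/-1.574e-01) = 13.839652
converged: |Δa| < 1e-12 after 4 iterations
sag = a·(cosh(S/(2a)) − 1) = 13.839652·(cosh(0.610420) − 1) = 2.659478
T_max/T_min = cosh(S/(2a)) = 1.192164

a=13.840 sag=2.659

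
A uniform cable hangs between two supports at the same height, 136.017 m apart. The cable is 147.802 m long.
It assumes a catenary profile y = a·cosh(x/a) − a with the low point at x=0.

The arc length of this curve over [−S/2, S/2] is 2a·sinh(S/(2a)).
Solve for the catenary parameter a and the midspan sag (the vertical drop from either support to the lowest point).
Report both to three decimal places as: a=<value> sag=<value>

a=95.525 sag=25.249

seed: a₀ = √(S³/(24(L−S))) = √(136.017³/(24·11.785)) = 94.323384
iter 1: u=0.721014  f(a)=+3.101e-01  f'(a)=-2.631e-01  a ← 94.323384 − (+3.101e-01/-2.631e-01) = 95.502118
iter 2: u=0.712115  f(a)=+5.910e-03  f'(a)=-2.532e-01  a ← 95.502118 − (+5.910e-03/-2.532e-01) = 95.525460
iter 3: u=0.711941  f(a)=+2.238e-06  f'(a)=-2.530e-01  a ← 95.525460 − (+2.238e-06/-2.530e-01) = 95.525469
iter 4: u=0.711941  f(a)=+3.126e-13  f'(a)=-2.530e-01  a ← 95.525469 − (+3.126e-13/-2.530e-01) = 95.525469
converged: |Δa| < 1e-12 after 4 iterations
sag = a·(cosh(S/(2a)) − 1) = 95.525469·(cosh(0.711941) − 1) = 25.249003
T_max/T_min = cosh(S/(2a)) = 1.264317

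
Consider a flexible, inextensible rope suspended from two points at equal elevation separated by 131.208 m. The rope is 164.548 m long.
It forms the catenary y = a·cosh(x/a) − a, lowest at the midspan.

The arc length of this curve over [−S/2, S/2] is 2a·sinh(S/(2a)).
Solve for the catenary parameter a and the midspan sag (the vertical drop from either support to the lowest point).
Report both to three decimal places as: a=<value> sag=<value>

seed: a₀ = √(S³/(24(L−S))) = √(131.208³/(24·33.340)) = 53.131497
iter 1: u=1.234748  f(a)=+2.636e+00  f'(a)=-1.457e+00  a ← 53.131497 − (+2.636e+00/-1.457e+00) = 54.940455
iter 2: u=1.194093  f(a)=+1.406e-01  f'(a)=-1.305e+00  a ← 54.940455 − (+1.406e-01/-1.305e+00) = 55.048157
iter 3: u=1.191757  f(a)=+4.499e-04  f'(a)=-1.297e+00  a ← 55.048157 − (+4.499e-04/-1.297e+00) = 55.048504
iter 4: u=1.191749  f(a)=+4.640e-09  f'(a)=-1.297e+00  a ← 55.048504 − (+4.640e-09/-1.297e+00) = 55.048504
iter 5: u=1.191749  f(a)=+2.842e-14  f'(a)=-1.297e+00  a ← 55.048504 − (+2.842e-14/-1.297e+00) = 55.048504
converged: |Δa| < 1e-12 after 5 iterations
sag = a·(cosh(S/(2a)) − 1) = 55.048504·(cosh(1.191749) − 1) = 43.943156
T_max/T_min = cosh(S/(2a)) = 1.798262

a=55.049 sag=43.943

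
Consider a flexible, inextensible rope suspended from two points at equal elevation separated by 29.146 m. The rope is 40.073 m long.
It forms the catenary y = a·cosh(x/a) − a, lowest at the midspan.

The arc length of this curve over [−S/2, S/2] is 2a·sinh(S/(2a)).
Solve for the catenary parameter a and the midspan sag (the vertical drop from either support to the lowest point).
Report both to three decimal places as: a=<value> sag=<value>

seed: a₀ = √(S³/(24(L−S))) = √(29.146³/(24·10.927)) = 9.716556
iter 1: u=1.499811  f(a)=+1.297e+00  f'(a)=-2.797e+00  a ← 9.716556 − (+1.297e+00/-2.797e+00) = 10.180154
iter 2: u=1.431511  f(a)=+9.859e-02  f'(a)=-2.387e+00  a ← 10.180154 − (+9.859e-02/-2.387e+00) = 10.221460
iter 3: u=1.425726  f(a)=+6.735e-04  f'(a)=-2.354e+00  a ← 10.221460 − (+6.735e-04/-2.354e+00) = 10.221746
iter 4: u=1.425686  f(a)=+3.190e-08  f'(a)=-2.354e+00  a ← 10.221746 − (+3.190e-08/-2.354e+00) = 10.221746
iter 5: u=1.425686  f(a)=+7.105e-15  f'(a)=-2.354e+00  a ← 10.221746 − (+7.105e-15/-2.354e+00) = 10.221746
converged: |Δa| < 1e-12 after 5 iterations
sag = a·(cosh(S/(2a)) − 1) = 10.221746·(cosh(1.425686) − 1) = 12.271484
T_max/T_min = cosh(S/(2a)) = 2.200527

a=10.222 sag=12.271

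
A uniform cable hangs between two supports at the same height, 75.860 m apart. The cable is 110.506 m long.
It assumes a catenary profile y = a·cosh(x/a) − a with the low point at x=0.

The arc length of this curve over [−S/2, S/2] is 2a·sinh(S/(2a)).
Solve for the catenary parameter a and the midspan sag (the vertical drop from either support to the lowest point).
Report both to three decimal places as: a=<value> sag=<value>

a=24.343 sag=36.035

seed: a₀ = √(S³/(24(L−S))) = √(75.860³/(24·34.646)) = 22.913271
iter 1: u=1.655373  f(a)=+5.069e+00  f'(a)=-3.938e+00  a ← 22.913271 − (+5.069e+00/-3.938e+00) = 24.200367
iter 2: u=1.567332  f(a)=+4.584e-01  f'(a)=-3.255e+00  a ← 24.200367 − (+4.584e-01/-3.255e+00) = 24.341200
iter 3: u=1.558263  f(a)=+4.574e-03  f'(a)=-3.191e+00  a ← 24.341200 − (+4.574e-03/-3.191e+00) = 24.342634
iter 4: u=1.558172  f(a)=+4.653e-07  f'(a)=-3.190e+00  a ← 24.342634 − (+4.653e-07/-3.190e+00) = 24.342634
iter 5: u=1.558172  f(a)=-1.421e-14  f'(a)=-3.190e+00  a ← 24.342634 − (-1.421e-14/-3.190e+00) = 24.342634
converged: |Δa| < 1e-12 after 5 iterations
sag = a·(cosh(S/(2a)) − 1) = 24.342634·(cosh(1.558172) − 1) = 36.034993
T_max/T_min = cosh(S/(2a)) = 2.480324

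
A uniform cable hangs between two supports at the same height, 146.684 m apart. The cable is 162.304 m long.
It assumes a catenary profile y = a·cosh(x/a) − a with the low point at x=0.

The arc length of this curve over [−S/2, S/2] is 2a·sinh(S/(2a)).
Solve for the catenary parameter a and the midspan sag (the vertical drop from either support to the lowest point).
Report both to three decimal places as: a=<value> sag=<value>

a=93.186 sag=30.383

seed: a₀ = √(S³/(24(L−S))) = √(146.684³/(24·15.620)) = 91.754628
iter 1: u=0.799328  f(a)=+5.067e-01  f'(a)=-3.627e-01  a ← 91.754628 − (+5.067e-01/-3.627e-01) = 93.151425
iter 2: u=0.787342  f(a)=+1.180e-02  f'(a)=-3.460e-01  a ← 93.151425 − (+1.180e-02/-3.460e-01) = 93.185532
iter 3: u=0.787054  f(a)=+6.741e-06  f'(a)=-3.456e-01  a ← 93.185532 − (+6.741e-06/-3.456e-01) = 93.185551
iter 4: u=0.787053  f(a)=+2.245e-12  f'(a)=-3.456e-01  a ← 93.185551 − (+2.245e-12/-3.456e-01) = 93.185551
converged: |Δa| < 1e-12 after 4 iterations
sag = a·(cosh(S/(2a)) − 1) = 93.185551·(cosh(0.787053) − 1) = 30.383029
T_max/T_min = cosh(S/(2a)) = 1.326049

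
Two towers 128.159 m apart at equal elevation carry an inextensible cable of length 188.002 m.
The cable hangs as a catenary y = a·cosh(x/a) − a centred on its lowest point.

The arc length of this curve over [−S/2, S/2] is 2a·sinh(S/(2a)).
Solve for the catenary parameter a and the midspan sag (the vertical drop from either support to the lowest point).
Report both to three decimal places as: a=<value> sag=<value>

seed: a₀ = √(S³/(24(L−S))) = √(128.159³/(24·59.843)) = 38.283476
iter 1: u=1.673816  f(a)=+8.965e+00  f'(a)=-4.095e+00  a ← 38.283476 − (+8.965e+00/-4.095e+00) = 40.472862
iter 2: u=1.583271  f(a)=+8.265e-01  f'(a)=-3.371e+00  a ← 40.472862 − (+8.265e-01/-3.371e+00) = 40.718019
iter 3: u=1.573738  f(a)=+8.602e-03  f'(a)=-3.302e+00  a ← 40.718019 − (+8.602e-03/-3.302e+00) = 40.720625
iter 4: u=1.573637  f(a)=+9.531e-07  f'(a)=-3.301e+00  a ← 40.720625 − (+9.531e-07/-3.301e+00) = 40.720625
iter 5: u=1.573637  f(a)=+5.684e-14  f'(a)=-3.301e+00  a ← 40.720625 − (+5.684e-14/-3.301e+00) = 40.720625
converged: |Δa| < 1e-12 after 5 iterations
sag = a·(cosh(S/(2a)) − 1) = 40.720625·(cosh(1.573637) − 1) = 61.721346
T_max/T_min = cosh(S/(2a)) = 2.515727

a=40.721 sag=61.721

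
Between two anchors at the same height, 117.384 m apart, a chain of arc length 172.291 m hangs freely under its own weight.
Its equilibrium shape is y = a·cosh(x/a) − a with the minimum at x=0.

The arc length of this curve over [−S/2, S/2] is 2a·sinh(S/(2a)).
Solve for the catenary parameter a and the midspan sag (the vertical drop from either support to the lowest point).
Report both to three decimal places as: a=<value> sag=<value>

a=37.268 sag=56.593

seed: a₀ = √(S³/(24(L−S))) = √(117.384³/(24·54.907)) = 35.034335
iter 1: u=1.675271  f(a)=+8.240e+00  f'(a)=-4.107e+00  a ← 35.034335 − (+8.240e+00/-4.107e+00) = 37.040718
iter 2: u=1.584527  f(a)=+7.609e-01  f'(a)=-3.381e+00  a ← 37.040718 − (+7.609e-01/-3.381e+00) = 37.265790
iter 3: u=1.574957  f(a)=+7.945e-03  f'(a)=-3.310e+00  a ← 37.265790 − (+7.945e-03/-3.310e+00) = 37.268190
iter 4: u=1.574855  f(a)=+8.862e-07  f'(a)=-3.310e+00  a ← 37.268190 − (+8.862e-07/-3.310e+00) = 37.268190
iter 5: u=1.574855  f(a)=+2.842e-14  f'(a)=-3.310e+00  a ← 37.268190 − (+2.842e-14/-3.310e+00) = 37.268190
converged: |Δa| < 1e-12 after 5 iterations
sag = a·(cosh(S/(2a)) − 1) = 37.268190·(cosh(1.574855) − 1) = 56.593224
T_max/T_min = cosh(S/(2a)) = 2.518540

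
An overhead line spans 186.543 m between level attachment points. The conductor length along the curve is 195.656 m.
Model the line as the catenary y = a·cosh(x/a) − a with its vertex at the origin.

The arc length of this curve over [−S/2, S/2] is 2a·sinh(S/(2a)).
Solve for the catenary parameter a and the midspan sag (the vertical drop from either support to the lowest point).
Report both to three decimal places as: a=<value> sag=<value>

a=173.527 sag=25.676

seed: a₀ = √(S³/(24(L−S))) = √(186.543³/(24·9.113)) = 172.278916
iter 1: u=0.541398  f(a)=+1.345e-01  f'(a)=-1.089e-01  a ← 172.278916 − (+1.345e-01/-1.089e-01) = 173.513616
iter 2: u=0.537546  f(a)=+1.460e-03  f'(a)=-1.066e-01  a ← 173.513616 − (+1.460e-03/-1.066e-01) = 173.527311
iter 3: u=0.537503  f(a)=+1.761e-07  f'(a)=-1.065e-01  a ← 173.527311 − (+1.761e-07/-1.065e-01) = 173.527313
iter 4: u=0.537503  f(a)=+0.000e+00  f'(a)=-1.065e-01  a ← 173.527313 − (+0.000e+00/-1.065e-01) = 173.527313
converged: |Δa| < 1e-12 after 4 iterations
sag = a·(cosh(S/(2a)) − 1) = 173.527313·(cosh(0.537503) − 1) = 25.676216
T_max/T_min = cosh(S/(2a)) = 1.147966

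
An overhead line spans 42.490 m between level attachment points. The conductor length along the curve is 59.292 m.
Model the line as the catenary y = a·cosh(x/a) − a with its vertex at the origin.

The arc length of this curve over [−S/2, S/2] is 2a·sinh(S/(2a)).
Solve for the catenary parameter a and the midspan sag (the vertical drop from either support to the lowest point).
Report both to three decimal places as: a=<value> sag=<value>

seed: a₀ = √(S³/(24(L−S))) = √(42.490³/(24·16.802)) = 13.792532
iter 1: u=1.540326  f(a)=+2.110e+00  f'(a)=-3.066e+00  a ← 13.792532 − (+2.110e+00/-3.066e+00) = 14.480679
iter 2: u=1.467127  f(a)=+1.682e-01  f'(a)=-2.595e+00  a ← 14.480679 − (+1.682e-01/-2.595e+00) = 14.545489
iter 3: u=1.460590  f(a)=+1.273e-03  f'(a)=-2.556e+00  a ← 14.545489 − (+1.273e-03/-2.556e+00) = 14.545987
iter 4: u=1.460540  f(a)=+7.418e-08  f'(a)=-2.555e+00  a ← 14.545987 − (+7.418e-08/-2.555e+00) = 14.545987
iter 5: u=1.460540  f(a)=+1.421e-14  f'(a)=-2.555e+00  a ← 14.545987 − (+1.421e-14/-2.555e+00) = 14.545987
converged: |Δa| < 1e-12 after 5 iterations
sag = a·(cosh(S/(2a)) − 1) = 14.545987·(cosh(1.460540) − 1) = 18.476294
T_max/T_min = cosh(S/(2a)) = 2.270199

a=14.546 sag=18.476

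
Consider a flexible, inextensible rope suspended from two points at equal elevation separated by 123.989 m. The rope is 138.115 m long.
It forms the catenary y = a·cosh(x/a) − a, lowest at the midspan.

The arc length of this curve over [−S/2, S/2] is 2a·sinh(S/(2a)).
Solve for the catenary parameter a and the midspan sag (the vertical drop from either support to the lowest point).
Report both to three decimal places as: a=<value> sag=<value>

seed: a₀ = √(S³/(24(L−S))) = √(123.989³/(24·14.126)) = 74.982431
iter 1: u=0.826787  f(a)=+4.907e-01  f'(a)=-4.032e-01  a ← 74.982431 − (+4.907e-01/-4.032e-01) = 76.199630
iter 2: u=0.813580  f(a)=+1.220e-02  f'(a)=-3.833e-01  a ← 76.199630 − (+1.220e-02/-3.833e-01) = 76.231467
iter 3: u=0.813240  f(a)=+7.976e-06  f'(a)=-3.828e-01  a ← 76.231467 − (+7.976e-06/-3.828e-01) = 76.231488
iter 4: u=0.813240  f(a)=+3.411e-12  f'(a)=-3.828e-01  a ← 76.231488 − (+3.411e-12/-3.828e-01) = 76.231488
converged: |Δa| < 1e-12 after 4 iterations
sag = a·(cosh(S/(2a)) − 1) = 76.231488·(cosh(0.813240) − 1) = 26.628505
T_max/T_min = cosh(S/(2a)) = 1.349311

a=76.231 sag=26.629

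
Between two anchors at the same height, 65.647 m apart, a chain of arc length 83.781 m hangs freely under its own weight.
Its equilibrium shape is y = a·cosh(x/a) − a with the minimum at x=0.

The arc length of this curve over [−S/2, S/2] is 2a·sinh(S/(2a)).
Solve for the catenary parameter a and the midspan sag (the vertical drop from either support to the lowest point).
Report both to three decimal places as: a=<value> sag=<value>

seed: a₀ = √(S³/(24(L−S))) = √(65.647³/(24·18.134)) = 25.495874
iter 1: u=1.287404  f(a)=+1.563e+00  f'(a)=-1.673e+00  a ← 25.495874 − (+1.563e+00/-1.673e+00) = 26.430587
iter 2: u=1.241876  f(a)=+9.009e-02  f'(a)=-1.485e+00  a ← 26.430587 − (+9.009e-02/-1.485e+00) = 26.491257
iter 3: u=1.239031  f(a)=+3.396e-04  f'(a)=-1.474e+00  a ← 26.491257 − (+3.396e-04/-1.474e+00) = 26.491488
iter 4: u=1.239021  f(a)=+4.866e-09  f'(a)=-1.474e+00  a ← 26.491488 − (+4.866e-09/-1.474e+00) = 26.491488
iter 5: u=1.239021  f(a)=+1.421e-14  f'(a)=-1.474e+00  a ← 26.491488 − (+1.421e-14/-1.474e+00) = 26.491488
converged: |Δa| < 1e-12 after 5 iterations
sag = a·(cosh(S/(2a)) − 1) = 26.491488·(cosh(1.239021) − 1) = 23.072742
T_max/T_min = cosh(S/(2a)) = 1.870949

a=26.491 sag=23.073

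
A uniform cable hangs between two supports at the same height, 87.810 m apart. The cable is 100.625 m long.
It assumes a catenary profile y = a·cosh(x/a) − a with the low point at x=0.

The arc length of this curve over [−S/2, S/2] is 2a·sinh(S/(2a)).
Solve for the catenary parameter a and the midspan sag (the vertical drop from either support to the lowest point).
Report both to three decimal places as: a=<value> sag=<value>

a=47.914 sag=21.563

seed: a₀ = √(S³/(24(L−S))) = √(87.810³/(24·12.815)) = 46.919248
iter 1: u=0.935757  f(a)=+5.729e-01  f'(a)=-5.956e-01  a ← 46.919248 − (+5.729e-01/-5.956e-01) = 47.881130
iter 2: u=0.916958  f(a)=+1.809e-02  f'(a)=-5.585e-01  a ← 47.881130 − (+1.809e-02/-5.585e-01) = 47.913522
iter 3: u=0.916338  f(a)=+1.935e-05  f'(a)=-5.573e-01  a ← 47.913522 − (+1.935e-05/-5.573e-01) = 47.913557
iter 4: u=0.916338  f(a)=+2.217e-11  f'(a)=-5.573e-01  a ← 47.913557 − (+2.217e-11/-5.573e-01) = 47.913557
converged: |Δa| < 1e-12 after 4 iterations
sag = a·(cosh(S/(2a)) − 1) = 47.913557·(cosh(0.916338) − 1) = 21.563465
T_max/T_min = cosh(S/(2a)) = 1.450049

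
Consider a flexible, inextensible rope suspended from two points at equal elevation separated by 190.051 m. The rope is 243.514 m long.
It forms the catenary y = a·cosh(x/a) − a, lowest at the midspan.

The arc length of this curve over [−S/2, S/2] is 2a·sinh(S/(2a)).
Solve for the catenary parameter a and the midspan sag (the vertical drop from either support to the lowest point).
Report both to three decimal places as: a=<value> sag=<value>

seed: a₀ = √(S³/(24(L−S))) = √(190.051³/(24·53.463)) = 73.143031
iter 1: u=1.299174  f(a)=+4.698e+00  f'(a)=-1.724e+00  a ← 73.143031 − (+4.698e+00/-1.724e+00) = 75.867863
iter 2: u=1.252513  f(a)=+2.753e-01  f'(a)=-1.527e+00  a ← 75.867863 − (+2.753e-01/-1.527e+00) = 76.048088
iter 3: u=1.249545  f(a)=+1.075e-03  f'(a)=-1.515e+00  a ← 76.048088 − (+1.075e-03/-1.515e+00) = 76.048797
iter 4: u=1.249533  f(a)=+1.655e-08  f'(a)=-1.515e+00  a ← 76.048797 − (+1.655e-08/-1.515e+00) = 76.048797
iter 5: u=1.249533  f(a)=+5.684e-14  f'(a)=-1.515e+00  a ← 76.048797 − (+5.684e-14/-1.515e+00) = 76.048797
converged: |Δa| < 1e-12 after 5 iterations
sag = a·(cosh(S/(2a)) − 1) = 76.048797·(cosh(1.249533) − 1) = 67.506720
T_max/T_min = cosh(S/(2a)) = 1.887676

a=76.049 sag=67.507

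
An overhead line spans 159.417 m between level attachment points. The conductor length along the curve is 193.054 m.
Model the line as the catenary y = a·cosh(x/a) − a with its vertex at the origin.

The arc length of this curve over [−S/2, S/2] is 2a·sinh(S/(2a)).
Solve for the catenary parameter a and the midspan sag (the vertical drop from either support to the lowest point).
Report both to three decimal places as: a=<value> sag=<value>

a=72.983 sag=48.029

seed: a₀ = √(S³/(24(L−S))) = √(159.417³/(24·33.637)) = 70.841492
iter 1: u=1.125167  f(a)=+2.195e+00  f'(a)=-1.075e+00  a ← 70.841492 − (+2.195e+00/-1.075e+00) = 72.882112
iter 2: u=1.093663  f(a)=+9.839e-02  f'(a)=-9.810e-01  a ← 72.882112 − (+9.839e-02/-9.810e-01) = 72.982417
iter 3: u=1.092160  f(a)=+2.184e-04  f'(a)=-9.766e-01  a ← 72.982417 − (+2.184e-04/-9.766e-01) = 72.982640
iter 4: u=1.092157  f(a)=+1.081e-09  f'(a)=-9.766e-01  a ← 72.982640 − (+1.081e-09/-9.766e-01) = 72.982640
iter 5: u=1.092157  f(a)=+0.000e+00  f'(a)=-9.766e-01  a ← 72.982640 − (+0.000e+00/-9.766e-01) = 72.982640
converged: |Δa| < 1e-12 after 5 iterations
sag = a·(cosh(S/(2a)) − 1) = 72.982640·(cosh(1.092157) − 1) = 48.029456
T_max/T_min = cosh(S/(2a)) = 1.658094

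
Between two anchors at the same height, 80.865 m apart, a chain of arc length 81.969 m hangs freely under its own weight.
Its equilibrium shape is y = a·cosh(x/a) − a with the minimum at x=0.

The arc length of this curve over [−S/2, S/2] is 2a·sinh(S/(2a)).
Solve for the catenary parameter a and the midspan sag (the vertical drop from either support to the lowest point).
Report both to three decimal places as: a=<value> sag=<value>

a=141.559 sag=5.814

seed: a₀ = √(S³/(24(L−S))) = √(80.865³/(24·1.104)) = 141.270255
iter 1: u=0.286207  f(a)=+4.530e-03  f'(a)=-1.576e-02  a ← 141.270255 − (+4.530e-03/-1.576e-02) = 141.557759
iter 2: u=0.285625  f(a)=+1.387e-05  f'(a)=-1.566e-02  a ← 141.557759 − (+1.387e-05/-1.566e-02) = 141.558645
iter 3: u=0.285624  f(a)=+1.308e-10  f'(a)=-1.566e-02  a ← 141.558645 − (+1.308e-10/-1.566e-02) = 141.558645
iter 4: u=0.285624  f(a)=+0.000e+00  f'(a)=-1.566e-02  a ← 141.558645 − (+0.000e+00/-1.566e-02) = 141.558645
converged: |Δa| < 1e-12 after 4 iterations
sag = a·(cosh(S/(2a)) − 1) = 141.558645·(cosh(0.285624) − 1) = 5.813602
T_max/T_min = cosh(S/(2a)) = 1.041069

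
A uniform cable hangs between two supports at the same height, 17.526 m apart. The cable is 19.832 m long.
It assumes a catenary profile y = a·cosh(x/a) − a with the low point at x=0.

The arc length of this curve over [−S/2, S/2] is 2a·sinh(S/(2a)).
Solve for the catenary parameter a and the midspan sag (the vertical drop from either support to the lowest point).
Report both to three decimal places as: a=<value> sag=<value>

a=10.052 sag=4.068

seed: a₀ = √(S³/(24(L−S))) = √(17.526³/(24·2.306)) = 9.862544
iter 1: u=0.888513  f(a)=+9.275e-02  f'(a)=-5.056e-01  a ← 9.862544 − (+9.275e-02/-5.056e-01) = 10.045997
iter 2: u=0.872288  f(a)=+2.651e-03  f'(a)=-4.771e-01  a ← 10.045997 − (+2.651e-03/-4.771e-01) = 10.051554
iter 3: u=0.871805  f(a)=+2.307e-06  f'(a)=-4.762e-01  a ← 10.051554 − (+2.307e-06/-4.762e-01) = 10.051559
iter 4: u=0.871805  f(a)=+1.751e-12  f'(a)=-4.762e-01  a ← 10.051559 − (+1.751e-12/-4.762e-01) = 10.051559
converged: |Δa| < 1e-12 after 4 iterations
sag = a·(cosh(S/(2a)) − 1) = 10.051559·(cosh(0.871805) − 1) = 4.067963
T_max/T_min = cosh(S/(2a)) = 1.404710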